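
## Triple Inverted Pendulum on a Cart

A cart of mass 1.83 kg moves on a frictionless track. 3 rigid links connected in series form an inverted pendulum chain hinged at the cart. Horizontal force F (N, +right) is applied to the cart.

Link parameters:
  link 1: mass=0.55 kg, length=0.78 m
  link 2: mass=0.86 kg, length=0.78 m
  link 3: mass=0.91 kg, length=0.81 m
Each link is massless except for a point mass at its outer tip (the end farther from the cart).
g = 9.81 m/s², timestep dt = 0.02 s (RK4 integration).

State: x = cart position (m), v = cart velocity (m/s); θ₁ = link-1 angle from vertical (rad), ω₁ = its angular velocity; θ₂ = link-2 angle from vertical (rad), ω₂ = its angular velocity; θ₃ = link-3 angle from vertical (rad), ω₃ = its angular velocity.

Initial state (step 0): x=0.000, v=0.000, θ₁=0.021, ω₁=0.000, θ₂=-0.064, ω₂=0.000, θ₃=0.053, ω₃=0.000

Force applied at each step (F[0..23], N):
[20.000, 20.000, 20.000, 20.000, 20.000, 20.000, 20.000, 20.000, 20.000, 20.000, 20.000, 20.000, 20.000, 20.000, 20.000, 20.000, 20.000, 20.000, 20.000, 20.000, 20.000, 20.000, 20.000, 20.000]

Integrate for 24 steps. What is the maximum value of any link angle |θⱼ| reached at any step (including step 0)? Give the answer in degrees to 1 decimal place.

apply F[0]=+20.000 → step 1: x=0.002, v=0.214, θ₁=0.019, ω₁=-0.202, θ₂=-0.065, ω₂=-0.119, θ₃=0.054, ω₃=0.057
apply F[1]=+20.000 → step 2: x=0.009, v=0.428, θ₁=0.013, ω₁=-0.408, θ₂=-0.069, ω₂=-0.236, θ₃=0.055, ω₃=0.116
apply F[2]=+20.000 → step 3: x=0.019, v=0.645, θ₁=0.003, ω₁=-0.623, θ₂=-0.075, ω₂=-0.348, θ₃=0.058, ω₃=0.176
apply F[3]=+20.000 → step 4: x=0.034, v=0.864, θ₁=-0.012, ω₁=-0.851, θ₂=-0.083, ω₂=-0.452, θ₃=0.062, ω₃=0.237
apply F[4]=+20.000 → step 5: x=0.054, v=1.088, θ₁=-0.032, ω₁=-1.098, θ₂=-0.093, ω₂=-0.545, θ₃=0.068, ω₃=0.301
apply F[5]=+20.000 → step 6: x=0.078, v=1.314, θ₁=-0.056, ω₁=-1.365, θ₂=-0.104, ω₂=-0.624, θ₃=0.074, ω₃=0.365
apply F[6]=+20.000 → step 7: x=0.106, v=1.545, θ₁=-0.086, ω₁=-1.656, θ₂=-0.117, ω₂=-0.685, θ₃=0.082, ω₃=0.427
apply F[7]=+20.000 → step 8: x=0.140, v=1.778, θ₁=-0.123, ω₁=-1.970, θ₂=-0.132, ω₂=-0.726, θ₃=0.091, ω₃=0.483
apply F[8]=+20.000 → step 9: x=0.178, v=2.010, θ₁=-0.165, ω₁=-2.302, θ₂=-0.146, ω₂=-0.747, θ₃=0.102, ω₃=0.527
apply F[9]=+20.000 → step 10: x=0.220, v=2.239, θ₁=-0.215, ω₁=-2.643, θ₂=-0.161, ω₂=-0.752, θ₃=0.112, ω₃=0.553
apply F[10]=+20.000 → step 11: x=0.267, v=2.459, θ₁=-0.271, ω₁=-2.977, θ₂=-0.176, ω₂=-0.751, θ₃=0.124, ω₃=0.555
apply F[11]=+20.000 → step 12: x=0.318, v=2.665, θ₁=-0.334, ω₁=-3.288, θ₂=-0.191, ω₂=-0.757, θ₃=0.134, ω₃=0.529
apply F[12]=+20.000 → step 13: x=0.374, v=2.854, θ₁=-0.402, ω₁=-3.559, θ₂=-0.207, ω₂=-0.788, θ₃=0.145, ω₃=0.474
apply F[13]=+20.000 → step 14: x=0.432, v=3.024, θ₁=-0.476, ω₁=-3.782, θ₂=-0.223, ω₂=-0.857, θ₃=0.153, ω₃=0.394
apply F[14]=+20.000 → step 15: x=0.494, v=3.175, θ₁=-0.553, ω₁=-3.954, θ₂=-0.241, ω₂=-0.970, θ₃=0.160, ω₃=0.294
apply F[15]=+20.000 → step 16: x=0.559, v=3.309, θ₁=-0.633, ω₁=-4.082, θ₂=-0.262, ω₂=-1.131, θ₃=0.165, ω₃=0.179
apply F[16]=+20.000 → step 17: x=0.627, v=3.427, θ₁=-0.716, ω₁=-4.171, θ₂=-0.287, ω₂=-1.336, θ₃=0.167, ω₃=0.053
apply F[17]=+20.000 → step 18: x=0.696, v=3.533, θ₁=-0.800, ω₁=-4.227, θ₂=-0.316, ω₂=-1.580, θ₃=0.167, ω₃=-0.082
apply F[18]=+20.000 → step 19: x=0.768, v=3.627, θ₁=-0.885, ω₁=-4.256, θ₂=-0.350, ω₂=-1.859, θ₃=0.164, ω₃=-0.227
apply F[19]=+20.000 → step 20: x=0.841, v=3.711, θ₁=-0.970, ω₁=-4.259, θ₂=-0.391, ω₂=-2.168, θ₃=0.158, ω₃=-0.381
apply F[20]=+20.000 → step 21: x=0.916, v=3.785, θ₁=-1.055, ω₁=-4.238, θ₂=-0.437, ω₂=-2.501, θ₃=0.149, ω₃=-0.549
apply F[21]=+20.000 → step 22: x=0.993, v=3.850, θ₁=-1.140, ω₁=-4.191, θ₂=-0.491, ω₂=-2.854, θ₃=0.136, ω₃=-0.732
apply F[22]=+20.000 → step 23: x=1.070, v=3.907, θ₁=-1.223, ω₁=-4.116, θ₂=-0.552, ω₂=-3.222, θ₃=0.119, ω₃=-0.935
apply F[23]=+20.000 → step 24: x=1.149, v=3.955, θ₁=-1.304, ω₁=-4.011, θ₂=-0.620, ω₂=-3.600, θ₃=0.098, ω₃=-1.163
Max |angle| over trajectory = 1.304 rad = 74.7°.

Answer: 74.7°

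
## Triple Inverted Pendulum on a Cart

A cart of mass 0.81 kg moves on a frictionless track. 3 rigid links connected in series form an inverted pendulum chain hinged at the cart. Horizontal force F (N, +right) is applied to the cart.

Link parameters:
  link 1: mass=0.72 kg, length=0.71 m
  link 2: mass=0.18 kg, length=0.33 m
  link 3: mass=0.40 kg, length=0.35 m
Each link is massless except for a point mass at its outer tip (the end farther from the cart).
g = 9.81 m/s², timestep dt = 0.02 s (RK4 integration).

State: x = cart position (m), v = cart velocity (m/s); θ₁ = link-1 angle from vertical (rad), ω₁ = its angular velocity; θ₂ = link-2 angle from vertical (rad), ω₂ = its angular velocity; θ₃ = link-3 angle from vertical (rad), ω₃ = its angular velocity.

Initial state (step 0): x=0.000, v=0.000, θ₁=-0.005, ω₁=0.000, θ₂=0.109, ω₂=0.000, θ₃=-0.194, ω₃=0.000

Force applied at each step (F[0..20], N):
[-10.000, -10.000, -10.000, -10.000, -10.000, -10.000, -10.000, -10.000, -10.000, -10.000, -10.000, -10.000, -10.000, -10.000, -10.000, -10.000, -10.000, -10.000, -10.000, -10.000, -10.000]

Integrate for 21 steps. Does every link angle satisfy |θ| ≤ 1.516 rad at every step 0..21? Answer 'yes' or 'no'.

apply F[0]=-10.000 → step 1: x=-0.002, v=-0.246, θ₁=-0.002, ω₁=0.324, θ₂=0.113, ω₂=0.423, θ₃=-0.198, ω₃=-0.445
apply F[1]=-10.000 → step 2: x=-0.010, v=-0.493, θ₁=0.008, ω₁=0.654, θ₂=0.126, ω₂=0.836, θ₃=-0.212, ω₃=-0.885
apply F[2]=-10.000 → step 3: x=-0.022, v=-0.744, θ₁=0.024, ω₁=0.994, θ₂=0.146, ω₂=1.223, θ₃=-0.234, ω₃=-1.308
apply F[3]=-10.000 → step 4: x=-0.040, v=-0.999, θ₁=0.048, ω₁=1.347, θ₂=0.174, ω₂=1.561, θ₃=-0.264, ω₃=-1.691
apply F[4]=-10.000 → step 5: x=-0.062, v=-1.257, θ₁=0.078, ω₁=1.717, θ₂=0.208, ω₂=1.824, θ₃=-0.301, ω₃=-2.006
apply F[5]=-10.000 → step 6: x=-0.090, v=-1.517, θ₁=0.117, ω₁=2.101, θ₂=0.247, ω₂=1.988, θ₃=-0.343, ω₃=-2.227
apply F[6]=-10.000 → step 7: x=-0.123, v=-1.776, θ₁=0.163, ω₁=2.498, θ₂=0.287, ω₂=2.044, θ₃=-0.389, ω₃=-2.333
apply F[7]=-10.000 → step 8: x=-0.161, v=-2.030, θ₁=0.217, ω₁=2.900, θ₂=0.328, ω₂=1.997, θ₃=-0.436, ω₃=-2.315
apply F[8]=-10.000 → step 9: x=-0.204, v=-2.271, θ₁=0.279, ω₁=3.300, θ₂=0.367, ω₂=1.864, θ₃=-0.481, ω₃=-2.171
apply F[9]=-10.000 → step 10: x=-0.252, v=-2.494, θ₁=0.349, ω₁=3.687, θ₂=0.402, ω₂=1.673, θ₃=-0.522, ω₃=-1.899
apply F[10]=-10.000 → step 11: x=-0.304, v=-2.692, θ₁=0.426, ω₁=4.051, θ₂=0.433, ω₂=1.460, θ₃=-0.556, ω₃=-1.506
apply F[11]=-10.000 → step 12: x=-0.359, v=-2.857, θ₁=0.510, ω₁=4.381, θ₂=0.460, ω₂=1.259, θ₃=-0.581, ω₃=-1.002
apply F[12]=-10.000 → step 13: x=-0.418, v=-2.985, θ₁=0.601, ω₁=4.674, θ₂=0.484, ω₂=1.102, θ₃=-0.596, ω₃=-0.400
apply F[13]=-10.000 → step 14: x=-0.478, v=-3.075, θ₁=0.697, ω₁=4.927, θ₂=0.505, ω₂=1.009, θ₃=-0.597, ω₃=0.279
apply F[14]=-10.000 → step 15: x=-0.540, v=-3.127, θ₁=0.798, ω₁=5.146, θ₂=0.525, ω₂=0.986, θ₃=-0.584, ω₃=1.016
apply F[15]=-10.000 → step 16: x=-0.603, v=-3.144, θ₁=0.903, ω₁=5.335, θ₂=0.545, ω₂=1.029, θ₃=-0.556, ω₃=1.796
apply F[16]=-10.000 → step 17: x=-0.666, v=-3.126, θ₁=1.011, ω₁=5.503, θ₂=0.566, ω₂=1.122, θ₃=-0.512, ω₃=2.608
apply F[17]=-10.000 → step 18: x=-0.728, v=-3.078, θ₁=1.123, ω₁=5.657, θ₂=0.590, ω₂=1.245, θ₃=-0.451, ω₃=3.448
apply F[18]=-10.000 → step 19: x=-0.789, v=-3.000, θ₁=1.237, ω₁=5.802, θ₂=0.616, ω₂=1.373, θ₃=-0.374, ω₃=4.322
apply F[19]=-10.000 → step 20: x=-0.848, v=-2.895, θ₁=1.355, ω₁=5.942, θ₂=0.645, ω₂=1.485, θ₃=-0.278, ω₃=5.239
apply F[20]=-10.000 → step 21: x=-0.904, v=-2.762, θ₁=1.475, ω₁=6.079, θ₂=0.675, ω₂=1.558, θ₃=-0.164, ω₃=6.218
Max |angle| over trajectory = 1.475 rad; bound = 1.516 → within bound.

Answer: yes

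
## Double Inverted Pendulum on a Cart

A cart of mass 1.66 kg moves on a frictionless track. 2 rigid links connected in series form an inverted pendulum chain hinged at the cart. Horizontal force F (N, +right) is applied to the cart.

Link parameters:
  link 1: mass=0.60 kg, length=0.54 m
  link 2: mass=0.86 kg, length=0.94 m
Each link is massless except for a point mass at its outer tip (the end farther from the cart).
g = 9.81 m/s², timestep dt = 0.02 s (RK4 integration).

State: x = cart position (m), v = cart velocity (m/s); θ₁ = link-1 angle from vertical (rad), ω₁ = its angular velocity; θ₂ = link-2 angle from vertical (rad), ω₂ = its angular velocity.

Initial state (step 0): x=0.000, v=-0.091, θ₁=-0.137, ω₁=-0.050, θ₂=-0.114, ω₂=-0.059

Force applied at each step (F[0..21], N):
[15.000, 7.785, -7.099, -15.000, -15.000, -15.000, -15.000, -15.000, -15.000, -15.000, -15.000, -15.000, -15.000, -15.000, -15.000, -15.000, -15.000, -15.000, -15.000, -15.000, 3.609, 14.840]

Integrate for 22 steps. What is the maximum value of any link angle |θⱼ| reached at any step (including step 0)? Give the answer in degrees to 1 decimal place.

Answer: 11.7°

Derivation:
apply F[0]=+15.000 → step 1: x=0.000, v=0.110, θ₁=-0.142, ω₁=-0.479, θ₂=-0.115, ω₂=-0.049
apply F[1]=+7.785 → step 2: x=0.004, v=0.226, θ₁=-0.155, ω₁=-0.761, θ₂=-0.116, ω₂=-0.034
apply F[2]=-7.099 → step 3: x=0.007, v=0.168, θ₁=-0.170, ω₁=-0.738, θ₂=-0.116, ω₂=-0.011
apply F[3]=-15.000 → step 4: x=0.009, v=0.021, θ₁=-0.183, ω₁=-0.566, θ₂=-0.116, ω₂=0.022
apply F[4]=-15.000 → step 5: x=0.008, v=-0.125, θ₁=-0.192, ω₁=-0.411, θ₂=-0.115, ω₂=0.063
apply F[5]=-15.000 → step 6: x=0.004, v=-0.268, θ₁=-0.199, ω₁=-0.267, θ₂=-0.114, ω₂=0.108
apply F[6]=-15.000 → step 7: x=-0.002, v=-0.411, θ₁=-0.203, ω₁=-0.132, θ₂=-0.111, ω₂=0.158
apply F[7]=-15.000 → step 8: x=-0.012, v=-0.553, θ₁=-0.204, ω₁=-0.003, θ₂=-0.107, ω₂=0.211
apply F[8]=-15.000 → step 9: x=-0.025, v=-0.695, θ₁=-0.203, ω₁=0.124, θ₂=-0.103, ω₂=0.267
apply F[9]=-15.000 → step 10: x=-0.040, v=-0.837, θ₁=-0.199, ω₁=0.253, θ₂=-0.097, ω₂=0.324
apply F[10]=-15.000 → step 11: x=-0.058, v=-0.981, θ₁=-0.193, ω₁=0.385, θ₂=-0.090, ω₂=0.381
apply F[11]=-15.000 → step 12: x=-0.079, v=-1.127, θ₁=-0.184, ω₁=0.524, θ₂=-0.081, ω₂=0.438
apply F[12]=-15.000 → step 13: x=-0.103, v=-1.275, θ₁=-0.172, ω₁=0.673, θ₂=-0.072, ω₂=0.493
apply F[13]=-15.000 → step 14: x=-0.130, v=-1.426, θ₁=-0.157, ω₁=0.837, θ₂=-0.062, ω₂=0.545
apply F[14]=-15.000 → step 15: x=-0.160, v=-1.580, θ₁=-0.138, ω₁=1.018, θ₂=-0.050, ω₂=0.593
apply F[15]=-15.000 → step 16: x=-0.193, v=-1.739, θ₁=-0.116, ω₁=1.221, θ₂=-0.038, ω₂=0.635
apply F[16]=-15.000 → step 17: x=-0.230, v=-1.903, θ₁=-0.089, ω₁=1.451, θ₂=-0.025, ω₂=0.670
apply F[17]=-15.000 → step 18: x=-0.269, v=-2.072, θ₁=-0.058, ω₁=1.711, θ₂=-0.011, ω₂=0.695
apply F[18]=-15.000 → step 19: x=-0.313, v=-2.247, θ₁=-0.021, ω₁=2.006, θ₂=0.003, ω₂=0.710
apply F[19]=-15.000 → step 20: x=-0.359, v=-2.428, θ₁=0.023, ω₁=2.337, θ₂=0.017, ω₂=0.713
apply F[20]=+3.609 → step 21: x=-0.408, v=-2.390, θ₁=0.069, ω₁=2.291, θ₂=0.031, ω₂=0.706
apply F[21]=+14.840 → step 22: x=-0.454, v=-2.223, θ₁=0.112, ω₁=2.038, θ₂=0.045, ω₂=0.685
Max |angle| over trajectory = 0.204 rad = 11.7°.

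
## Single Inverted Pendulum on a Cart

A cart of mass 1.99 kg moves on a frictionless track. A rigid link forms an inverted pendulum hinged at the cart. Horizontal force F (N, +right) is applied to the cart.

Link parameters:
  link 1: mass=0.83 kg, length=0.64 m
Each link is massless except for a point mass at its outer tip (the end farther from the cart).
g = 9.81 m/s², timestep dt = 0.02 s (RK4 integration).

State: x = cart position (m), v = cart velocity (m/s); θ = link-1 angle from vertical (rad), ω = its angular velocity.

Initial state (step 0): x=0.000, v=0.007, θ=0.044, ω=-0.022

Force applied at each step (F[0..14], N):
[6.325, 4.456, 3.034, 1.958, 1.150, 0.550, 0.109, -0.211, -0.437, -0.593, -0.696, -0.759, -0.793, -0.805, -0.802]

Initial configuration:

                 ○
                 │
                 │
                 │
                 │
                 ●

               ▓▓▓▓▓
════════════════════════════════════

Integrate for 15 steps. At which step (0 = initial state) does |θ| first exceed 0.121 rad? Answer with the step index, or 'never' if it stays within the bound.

apply F[0]=+6.325 → step 1: x=0.001, v=0.067, θ=0.043, ω=-0.102
apply F[1]=+4.456 → step 2: x=0.002, v=0.108, θ=0.040, ω=-0.154
apply F[2]=+3.034 → step 3: x=0.005, v=0.136, θ=0.037, ω=-0.185
apply F[3]=+1.958 → step 4: x=0.008, v=0.152, θ=0.033, ω=-0.201
apply F[4]=+1.150 → step 5: x=0.011, v=0.162, θ=0.029, ω=-0.205
apply F[5]=+0.550 → step 6: x=0.014, v=0.165, θ=0.025, ω=-0.202
apply F[6]=+0.109 → step 7: x=0.018, v=0.164, θ=0.021, ω=-0.194
apply F[7]=-0.211 → step 8: x=0.021, v=0.160, θ=0.017, ω=-0.182
apply F[8]=-0.437 → step 9: x=0.024, v=0.155, θ=0.014, ω=-0.169
apply F[9]=-0.593 → step 10: x=0.027, v=0.148, θ=0.010, ω=-0.154
apply F[10]=-0.696 → step 11: x=0.030, v=0.140, θ=0.007, ω=-0.140
apply F[11]=-0.759 → step 12: x=0.033, v=0.132, θ=0.005, ω=-0.125
apply F[12]=-0.793 → step 13: x=0.035, v=0.124, θ=0.002, ω=-0.111
apply F[13]=-0.805 → step 14: x=0.037, v=0.116, θ=0.000, ω=-0.098
apply F[14]=-0.802 → step 15: x=0.040, v=0.108, θ=-0.001, ω=-0.085
max |θ| = 0.044 ≤ 0.121 over all 16 states.

Answer: never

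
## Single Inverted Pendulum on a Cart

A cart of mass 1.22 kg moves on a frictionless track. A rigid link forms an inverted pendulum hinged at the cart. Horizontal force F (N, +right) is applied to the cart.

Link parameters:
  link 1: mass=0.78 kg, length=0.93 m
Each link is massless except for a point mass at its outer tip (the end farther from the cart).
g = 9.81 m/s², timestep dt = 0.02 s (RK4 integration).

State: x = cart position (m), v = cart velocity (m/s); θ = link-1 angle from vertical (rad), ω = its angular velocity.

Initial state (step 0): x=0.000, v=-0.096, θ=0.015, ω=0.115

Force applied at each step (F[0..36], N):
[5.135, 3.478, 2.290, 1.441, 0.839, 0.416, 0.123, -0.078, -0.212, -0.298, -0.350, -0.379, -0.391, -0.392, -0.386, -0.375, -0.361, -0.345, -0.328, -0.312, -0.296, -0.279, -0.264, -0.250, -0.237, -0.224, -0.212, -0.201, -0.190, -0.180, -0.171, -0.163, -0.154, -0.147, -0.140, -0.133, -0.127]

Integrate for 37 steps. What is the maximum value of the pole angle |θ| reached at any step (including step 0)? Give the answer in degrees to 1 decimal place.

Answer: 0.9°

Derivation:
apply F[0]=+5.135 → step 1: x=-0.001, v=-0.014, θ=0.016, ω=0.030
apply F[1]=+3.478 → step 2: x=-0.001, v=0.041, θ=0.016, ω=-0.026
apply F[2]=+2.290 → step 3: x=0.000, v=0.077, θ=0.016, ω=-0.060
apply F[3]=+1.441 → step 4: x=0.002, v=0.098, θ=0.014, ω=-0.081
apply F[4]=+0.839 → step 5: x=0.004, v=0.110, θ=0.013, ω=-0.091
apply F[5]=+0.416 → step 6: x=0.006, v=0.116, θ=0.011, ω=-0.094
apply F[6]=+0.123 → step 7: x=0.009, v=0.117, θ=0.009, ω=-0.093
apply F[7]=-0.078 → step 8: x=0.011, v=0.114, θ=0.007, ω=-0.089
apply F[8]=-0.212 → step 9: x=0.013, v=0.110, θ=0.005, ω=-0.083
apply F[9]=-0.298 → step 10: x=0.015, v=0.105, θ=0.004, ω=-0.076
apply F[10]=-0.350 → step 11: x=0.018, v=0.099, θ=0.002, ω=-0.069
apply F[11]=-0.379 → step 12: x=0.019, v=0.092, θ=0.001, ω=-0.062
apply F[12]=-0.391 → step 13: x=0.021, v=0.086, θ=-0.000, ω=-0.055
apply F[13]=-0.392 → step 14: x=0.023, v=0.079, θ=-0.001, ω=-0.048
apply F[14]=-0.386 → step 15: x=0.024, v=0.073, θ=-0.002, ω=-0.042
apply F[15]=-0.375 → step 16: x=0.026, v=0.067, θ=-0.003, ω=-0.036
apply F[16]=-0.361 → step 17: x=0.027, v=0.062, θ=-0.004, ω=-0.031
apply F[17]=-0.345 → step 18: x=0.028, v=0.057, θ=-0.004, ω=-0.026
apply F[18]=-0.328 → step 19: x=0.029, v=0.052, θ=-0.005, ω=-0.022
apply F[19]=-0.312 → step 20: x=0.030, v=0.047, θ=-0.005, ω=-0.018
apply F[20]=-0.296 → step 21: x=0.031, v=0.043, θ=-0.005, ω=-0.015
apply F[21]=-0.279 → step 22: x=0.032, v=0.039, θ=-0.006, ω=-0.012
apply F[22]=-0.264 → step 23: x=0.033, v=0.036, θ=-0.006, ω=-0.009
apply F[23]=-0.250 → step 24: x=0.033, v=0.032, θ=-0.006, ω=-0.007
apply F[24]=-0.237 → step 25: x=0.034, v=0.029, θ=-0.006, ω=-0.005
apply F[25]=-0.224 → step 26: x=0.035, v=0.026, θ=-0.006, ω=-0.003
apply F[26]=-0.212 → step 27: x=0.035, v=0.024, θ=-0.006, ω=-0.001
apply F[27]=-0.201 → step 28: x=0.036, v=0.021, θ=-0.006, ω=0.000
apply F[28]=-0.190 → step 29: x=0.036, v=0.019, θ=-0.006, ω=0.001
apply F[29]=-0.180 → step 30: x=0.036, v=0.017, θ=-0.006, ω=0.002
apply F[30]=-0.171 → step 31: x=0.037, v=0.015, θ=-0.006, ω=0.003
apply F[31]=-0.163 → step 32: x=0.037, v=0.013, θ=-0.006, ω=0.004
apply F[32]=-0.154 → step 33: x=0.037, v=0.011, θ=-0.006, ω=0.005
apply F[33]=-0.147 → step 34: x=0.037, v=0.009, θ=-0.006, ω=0.005
apply F[34]=-0.140 → step 35: x=0.038, v=0.008, θ=-0.006, ω=0.006
apply F[35]=-0.133 → step 36: x=0.038, v=0.006, θ=-0.006, ω=0.006
apply F[36]=-0.127 → step 37: x=0.038, v=0.005, θ=-0.006, ω=0.006
Max |angle| over trajectory = 0.016 rad = 0.9°.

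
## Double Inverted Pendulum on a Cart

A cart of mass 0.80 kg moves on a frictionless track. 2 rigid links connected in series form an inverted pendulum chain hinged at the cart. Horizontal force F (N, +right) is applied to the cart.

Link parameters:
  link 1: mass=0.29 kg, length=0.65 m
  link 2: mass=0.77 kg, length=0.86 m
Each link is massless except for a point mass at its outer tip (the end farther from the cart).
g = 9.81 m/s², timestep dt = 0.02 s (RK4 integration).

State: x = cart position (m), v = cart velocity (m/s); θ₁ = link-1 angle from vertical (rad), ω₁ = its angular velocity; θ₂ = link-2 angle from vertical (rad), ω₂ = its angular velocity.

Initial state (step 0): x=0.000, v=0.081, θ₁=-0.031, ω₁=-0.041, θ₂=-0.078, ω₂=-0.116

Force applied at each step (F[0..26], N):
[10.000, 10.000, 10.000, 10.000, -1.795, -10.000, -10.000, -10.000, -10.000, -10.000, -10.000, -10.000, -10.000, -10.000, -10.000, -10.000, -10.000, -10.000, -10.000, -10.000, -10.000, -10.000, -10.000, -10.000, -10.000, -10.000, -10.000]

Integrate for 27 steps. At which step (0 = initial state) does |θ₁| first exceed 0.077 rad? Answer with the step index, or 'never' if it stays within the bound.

apply F[0]=+10.000 → step 1: x=0.004, v=0.339, θ₁=-0.036, ω₁=-0.412, θ₂=-0.081, ω₂=-0.153
apply F[1]=+10.000 → step 2: x=0.014, v=0.599, θ₁=-0.048, ω₁=-0.794, θ₂=-0.084, ω₂=-0.184
apply F[2]=+10.000 → step 3: x=0.028, v=0.861, θ₁=-0.067, ω₁=-1.194, θ₂=-0.088, ω₂=-0.205
apply F[3]=+10.000 → step 4: x=0.048, v=1.127, θ₁=-0.095, ω₁=-1.620, θ₂=-0.092, ω₂=-0.211
apply F[4]=-1.795 → step 5: x=0.070, v=1.106, θ₁=-0.128, ω₁=-1.633, θ₂=-0.096, ω₂=-0.199
apply F[5]=-10.000 → step 6: x=0.090, v=0.893, θ₁=-0.158, ω₁=-1.387, θ₂=-0.100, ω₂=-0.162
apply F[6]=-10.000 → step 7: x=0.106, v=0.689, θ₁=-0.184, ω₁=-1.187, θ₂=-0.103, ω₂=-0.101
apply F[7]=-10.000 → step 8: x=0.118, v=0.493, θ₁=-0.206, ω₁=-1.028, θ₂=-0.104, ω₂=-0.020
apply F[8]=-10.000 → step 9: x=0.126, v=0.303, θ₁=-0.225, ω₁=-0.904, θ₂=-0.103, ω₂=0.081
apply F[9]=-10.000 → step 10: x=0.130, v=0.119, θ₁=-0.242, ω₁=-0.812, θ₂=-0.101, ω₂=0.201
apply F[10]=-10.000 → step 11: x=0.131, v=-0.061, θ₁=-0.258, ω₁=-0.748, θ₂=-0.095, ω₂=0.338
apply F[11]=-10.000 → step 12: x=0.128, v=-0.238, θ₁=-0.272, ω₁=-0.710, θ₂=-0.087, ω₂=0.492
apply F[12]=-10.000 → step 13: x=0.121, v=-0.413, θ₁=-0.286, ω₁=-0.695, θ₂=-0.075, ω₂=0.664
apply F[13]=-10.000 → step 14: x=0.111, v=-0.587, θ₁=-0.300, ω₁=-0.700, θ₂=-0.060, ω₂=0.852
apply F[14]=-10.000 → step 15: x=0.098, v=-0.761, θ₁=-0.314, ω₁=-0.721, θ₂=-0.041, ω₂=1.056
apply F[15]=-10.000 → step 16: x=0.081, v=-0.937, θ₁=-0.329, ω₁=-0.755, θ₂=-0.018, ω₂=1.275
apply F[16]=-10.000 → step 17: x=0.060, v=-1.114, θ₁=-0.345, ω₁=-0.794, θ₂=0.010, ω₂=1.505
apply F[17]=-10.000 → step 18: x=0.036, v=-1.294, θ₁=-0.361, ω₁=-0.832, θ₂=0.042, ω₂=1.744
apply F[18]=-10.000 → step 19: x=0.008, v=-1.478, θ₁=-0.378, ω₁=-0.861, θ₂=0.080, ω₂=1.987
apply F[19]=-10.000 → step 20: x=-0.023, v=-1.667, θ₁=-0.395, ω₁=-0.873, θ₂=0.122, ω₂=2.230
apply F[20]=-10.000 → step 21: x=-0.058, v=-1.860, θ₁=-0.413, ω₁=-0.860, θ₂=0.169, ω₂=2.472
apply F[21]=-10.000 → step 22: x=-0.098, v=-2.058, θ₁=-0.429, ω₁=-0.818, θ₂=0.221, ω₂=2.709
apply F[22]=-10.000 → step 23: x=-0.141, v=-2.260, θ₁=-0.445, ω₁=-0.740, θ₂=0.277, ω₂=2.941
apply F[23]=-10.000 → step 24: x=-0.188, v=-2.465, θ₁=-0.459, ω₁=-0.623, θ₂=0.338, ω₂=3.168
apply F[24]=-10.000 → step 25: x=-0.239, v=-2.673, θ₁=-0.470, ω₁=-0.463, θ₂=0.404, ω₂=3.392
apply F[25]=-10.000 → step 26: x=-0.295, v=-2.883, θ₁=-0.477, ω₁=-0.256, θ₂=0.474, ω₂=3.613
apply F[26]=-10.000 → step 27: x=-0.355, v=-3.095, θ₁=-0.480, ω₁=0.001, θ₂=0.548, ω₂=3.833
|θ₁| = 0.095 > 0.077 first at step 4.

Answer: 4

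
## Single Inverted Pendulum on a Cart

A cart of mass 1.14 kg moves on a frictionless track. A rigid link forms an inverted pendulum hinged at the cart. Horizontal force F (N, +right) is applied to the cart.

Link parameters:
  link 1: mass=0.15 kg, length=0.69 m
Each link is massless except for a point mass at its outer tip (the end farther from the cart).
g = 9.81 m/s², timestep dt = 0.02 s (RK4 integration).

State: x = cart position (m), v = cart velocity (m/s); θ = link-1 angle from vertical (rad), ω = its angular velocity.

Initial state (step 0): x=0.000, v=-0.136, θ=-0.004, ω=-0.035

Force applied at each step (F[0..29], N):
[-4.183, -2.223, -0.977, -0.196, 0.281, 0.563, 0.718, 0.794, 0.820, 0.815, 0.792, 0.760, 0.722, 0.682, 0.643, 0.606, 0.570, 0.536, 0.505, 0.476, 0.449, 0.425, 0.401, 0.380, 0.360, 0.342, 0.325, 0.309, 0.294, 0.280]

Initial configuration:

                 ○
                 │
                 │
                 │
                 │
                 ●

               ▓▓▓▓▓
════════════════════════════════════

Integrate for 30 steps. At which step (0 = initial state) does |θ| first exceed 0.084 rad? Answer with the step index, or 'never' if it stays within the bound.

apply F[0]=-4.183 → step 1: x=-0.003, v=-0.209, θ=-0.004, ω=0.070
apply F[1]=-2.223 → step 2: x=-0.008, v=-0.248, θ=-0.002, ω=0.126
apply F[2]=-0.977 → step 3: x=-0.013, v=-0.265, θ=0.001, ω=0.150
apply F[3]=-0.196 → step 4: x=-0.019, v=-0.269, θ=0.004, ω=0.156
apply F[4]=+0.281 → step 5: x=-0.024, v=-0.264, θ=0.007, ω=0.151
apply F[5]=+0.563 → step 6: x=-0.029, v=-0.254, θ=0.010, ω=0.139
apply F[6]=+0.718 → step 7: x=-0.034, v=-0.242, θ=0.013, ω=0.125
apply F[7]=+0.794 → step 8: x=-0.039, v=-0.229, θ=0.015, ω=0.109
apply F[8]=+0.820 → step 9: x=-0.043, v=-0.215, θ=0.017, ω=0.093
apply F[9]=+0.815 → step 10: x=-0.047, v=-0.201, θ=0.019, ω=0.079
apply F[10]=+0.792 → step 11: x=-0.051, v=-0.187, θ=0.020, ω=0.065
apply F[11]=+0.760 → step 12: x=-0.055, v=-0.175, θ=0.021, ω=0.052
apply F[12]=+0.722 → step 13: x=-0.058, v=-0.162, θ=0.022, ω=0.041
apply F[13]=+0.682 → step 14: x=-0.061, v=-0.151, θ=0.023, ω=0.031
apply F[14]=+0.643 → step 15: x=-0.064, v=-0.140, θ=0.024, ω=0.022
apply F[15]=+0.606 → step 16: x=-0.067, v=-0.130, θ=0.024, ω=0.014
apply F[16]=+0.570 → step 17: x=-0.069, v=-0.121, θ=0.024, ω=0.007
apply F[17]=+0.536 → step 18: x=-0.072, v=-0.112, θ=0.024, ω=0.002
apply F[18]=+0.505 → step 19: x=-0.074, v=-0.104, θ=0.024, ω=-0.003
apply F[19]=+0.476 → step 20: x=-0.076, v=-0.096, θ=0.024, ω=-0.008
apply F[20]=+0.449 → step 21: x=-0.078, v=-0.089, θ=0.024, ω=-0.011
apply F[21]=+0.425 → step 22: x=-0.079, v=-0.082, θ=0.024, ω=-0.015
apply F[22]=+0.401 → step 23: x=-0.081, v=-0.076, θ=0.023, ω=-0.017
apply F[23]=+0.380 → step 24: x=-0.083, v=-0.070, θ=0.023, ω=-0.019
apply F[24]=+0.360 → step 25: x=-0.084, v=-0.064, θ=0.023, ω=-0.021
apply F[25]=+0.342 → step 26: x=-0.085, v=-0.059, θ=0.022, ω=-0.023
apply F[26]=+0.325 → step 27: x=-0.086, v=-0.053, θ=0.022, ω=-0.024
apply F[27]=+0.309 → step 28: x=-0.087, v=-0.049, θ=0.021, ω=-0.025
apply F[28]=+0.294 → step 29: x=-0.088, v=-0.044, θ=0.021, ω=-0.026
apply F[29]=+0.280 → step 30: x=-0.089, v=-0.040, θ=0.020, ω=-0.026
max |θ| = 0.024 ≤ 0.084 over all 31 states.

Answer: never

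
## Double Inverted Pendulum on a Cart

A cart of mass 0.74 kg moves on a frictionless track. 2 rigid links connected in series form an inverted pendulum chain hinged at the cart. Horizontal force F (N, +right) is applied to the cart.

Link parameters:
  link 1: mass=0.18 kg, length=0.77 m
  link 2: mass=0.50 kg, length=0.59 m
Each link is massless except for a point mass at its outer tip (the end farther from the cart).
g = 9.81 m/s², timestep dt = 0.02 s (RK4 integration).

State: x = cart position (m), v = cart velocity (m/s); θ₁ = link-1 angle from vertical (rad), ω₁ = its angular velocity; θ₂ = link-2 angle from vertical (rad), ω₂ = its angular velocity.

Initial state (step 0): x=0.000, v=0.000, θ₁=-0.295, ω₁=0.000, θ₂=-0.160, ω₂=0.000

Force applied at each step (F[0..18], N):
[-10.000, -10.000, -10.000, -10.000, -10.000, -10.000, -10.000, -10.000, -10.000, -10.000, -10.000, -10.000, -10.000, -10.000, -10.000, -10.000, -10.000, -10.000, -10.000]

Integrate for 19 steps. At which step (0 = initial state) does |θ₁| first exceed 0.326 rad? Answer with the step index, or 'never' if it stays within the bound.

apply F[0]=-10.000 → step 1: x=-0.002, v=-0.207, θ₁=-0.294, ω₁=0.070, θ₂=-0.158, ω₂=0.204
apply F[1]=-10.000 → step 2: x=-0.008, v=-0.415, θ₁=-0.292, ω₁=0.139, θ₂=-0.152, ω₂=0.411
apply F[2]=-10.000 → step 3: x=-0.019, v=-0.624, θ₁=-0.289, ω₁=0.209, θ₂=-0.141, ω₂=0.623
apply F[3]=-10.000 → step 4: x=-0.033, v=-0.836, θ₁=-0.284, ω₁=0.278, θ₂=-0.127, ω₂=0.844
apply F[4]=-10.000 → step 5: x=-0.052, v=-1.049, θ₁=-0.278, ω₁=0.347, θ₂=-0.108, ω₂=1.075
apply F[5]=-10.000 → step 6: x=-0.075, v=-1.266, θ₁=-0.270, ω₁=0.418, θ₂=-0.084, ω₂=1.318
apply F[6]=-10.000 → step 7: x=-0.103, v=-1.487, θ₁=-0.261, ω₁=0.491, θ₂=-0.055, ω₂=1.573
apply F[7]=-10.000 → step 8: x=-0.135, v=-1.713, θ₁=-0.250, ω₁=0.571, θ₂=-0.021, ω₂=1.839
apply F[8]=-10.000 → step 9: x=-0.171, v=-1.943, θ₁=-0.238, ω₁=0.660, θ₂=0.019, ω₂=2.114
apply F[9]=-10.000 → step 10: x=-0.213, v=-2.179, θ₁=-0.224, ω₁=0.764, θ₂=0.064, ω₂=2.393
apply F[10]=-10.000 → step 11: x=-0.259, v=-2.421, θ₁=-0.207, ω₁=0.890, θ₂=0.114, ω₂=2.669
apply F[11]=-10.000 → step 12: x=-0.309, v=-2.669, θ₁=-0.188, ω₁=1.044, θ₂=0.170, ω₂=2.933
apply F[12]=-10.000 → step 13: x=-0.365, v=-2.922, θ₁=-0.165, ω₁=1.234, θ₂=0.232, ω₂=3.177
apply F[13]=-10.000 → step 14: x=-0.426, v=-3.181, θ₁=-0.138, ω₁=1.468, θ₂=0.297, ω₂=3.390
apply F[14]=-10.000 → step 15: x=-0.493, v=-3.445, θ₁=-0.106, ω₁=1.750, θ₂=0.367, ω₂=3.560
apply F[15]=-10.000 → step 16: x=-0.564, v=-3.712, θ₁=-0.068, ω₁=2.085, θ₂=0.439, ω₂=3.675
apply F[16]=-10.000 → step 17: x=-0.641, v=-3.981, θ₁=-0.022, ω₁=2.477, θ₂=0.513, ω₂=3.722
apply F[17]=-10.000 → step 18: x=-0.723, v=-4.251, θ₁=0.031, ω₁=2.927, θ₂=0.588, ω₂=3.686
apply F[18]=-10.000 → step 19: x=-0.811, v=-4.519, θ₁=0.095, ω₁=3.436, θ₂=0.660, ω₂=3.546
max |θ₁| = 0.295 ≤ 0.326 over all 20 states.

Answer: never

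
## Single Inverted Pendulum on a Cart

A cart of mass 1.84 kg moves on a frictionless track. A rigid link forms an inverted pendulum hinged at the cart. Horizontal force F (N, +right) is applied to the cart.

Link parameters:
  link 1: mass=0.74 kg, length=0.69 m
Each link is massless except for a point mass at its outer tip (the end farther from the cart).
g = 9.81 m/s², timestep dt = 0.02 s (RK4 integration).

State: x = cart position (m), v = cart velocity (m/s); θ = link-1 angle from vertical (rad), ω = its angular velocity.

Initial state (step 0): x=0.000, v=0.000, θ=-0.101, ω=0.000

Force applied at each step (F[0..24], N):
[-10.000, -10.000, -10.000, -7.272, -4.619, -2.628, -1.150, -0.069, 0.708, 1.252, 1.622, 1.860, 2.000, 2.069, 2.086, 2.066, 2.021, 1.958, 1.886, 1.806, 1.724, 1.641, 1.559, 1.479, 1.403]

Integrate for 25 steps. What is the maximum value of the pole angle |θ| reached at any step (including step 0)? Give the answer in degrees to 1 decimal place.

apply F[0]=-10.000 → step 1: x=-0.001, v=-0.100, θ=-0.100, ω=0.116
apply F[1]=-10.000 → step 2: x=-0.004, v=-0.201, θ=-0.096, ω=0.233
apply F[2]=-10.000 → step 3: x=-0.009, v=-0.302, θ=-0.090, ω=0.353
apply F[3]=-7.272 → step 4: x=-0.016, v=-0.374, θ=-0.083, ω=0.432
apply F[4]=-4.619 → step 5: x=-0.024, v=-0.418, θ=-0.074, ω=0.474
apply F[5]=-2.628 → step 6: x=-0.032, v=-0.441, θ=-0.064, ω=0.488
apply F[6]=-1.150 → step 7: x=-0.041, v=-0.449, θ=-0.054, ω=0.482
apply F[7]=-0.069 → step 8: x=-0.050, v=-0.446, θ=-0.045, ω=0.464
apply F[8]=+0.708 → step 9: x=-0.059, v=-0.435, θ=-0.036, ω=0.436
apply F[9]=+1.252 → step 10: x=-0.068, v=-0.419, θ=-0.027, ω=0.404
apply F[10]=+1.622 → step 11: x=-0.076, v=-0.400, θ=-0.020, ω=0.369
apply F[11]=+1.860 → step 12: x=-0.084, v=-0.378, θ=-0.013, ω=0.334
apply F[12]=+2.000 → step 13: x=-0.091, v=-0.356, θ=-0.006, ω=0.298
apply F[13]=+2.069 → step 14: x=-0.098, v=-0.333, θ=-0.001, ω=0.264
apply F[14]=+2.086 → step 15: x=-0.104, v=-0.311, θ=0.004, ω=0.232
apply F[15]=+2.066 → step 16: x=-0.110, v=-0.289, θ=0.009, ω=0.202
apply F[16]=+2.021 → step 17: x=-0.116, v=-0.268, θ=0.012, ω=0.175
apply F[17]=+1.958 → step 18: x=-0.121, v=-0.247, θ=0.016, ω=0.149
apply F[18]=+1.886 → step 19: x=-0.126, v=-0.228, θ=0.018, ω=0.126
apply F[19]=+1.806 → step 20: x=-0.130, v=-0.210, θ=0.021, ω=0.106
apply F[20]=+1.724 → step 21: x=-0.134, v=-0.193, θ=0.023, ω=0.087
apply F[21]=+1.641 → step 22: x=-0.138, v=-0.177, θ=0.024, ω=0.071
apply F[22]=+1.559 → step 23: x=-0.141, v=-0.162, θ=0.025, ω=0.056
apply F[23]=+1.479 → step 24: x=-0.144, v=-0.148, θ=0.026, ω=0.043
apply F[24]=+1.403 → step 25: x=-0.147, v=-0.135, θ=0.027, ω=0.032
Max |angle| over trajectory = 0.101 rad = 5.8°.

Answer: 5.8°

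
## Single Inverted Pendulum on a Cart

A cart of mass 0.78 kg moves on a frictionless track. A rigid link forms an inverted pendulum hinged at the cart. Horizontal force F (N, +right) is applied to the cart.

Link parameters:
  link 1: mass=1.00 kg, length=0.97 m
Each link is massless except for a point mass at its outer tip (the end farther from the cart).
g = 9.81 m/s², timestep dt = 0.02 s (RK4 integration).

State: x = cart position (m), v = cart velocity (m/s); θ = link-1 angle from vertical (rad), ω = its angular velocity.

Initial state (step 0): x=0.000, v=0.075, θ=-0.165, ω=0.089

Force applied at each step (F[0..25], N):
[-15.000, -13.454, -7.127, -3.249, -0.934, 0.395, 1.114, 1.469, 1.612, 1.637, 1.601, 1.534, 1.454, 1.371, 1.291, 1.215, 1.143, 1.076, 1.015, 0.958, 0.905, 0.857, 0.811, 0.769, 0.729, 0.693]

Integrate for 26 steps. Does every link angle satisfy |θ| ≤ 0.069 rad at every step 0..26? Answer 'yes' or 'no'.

apply F[0]=-15.000 → step 1: x=-0.002, v=-0.258, θ=-0.160, ω=0.395
apply F[1]=-13.454 → step 2: x=-0.010, v=-0.557, θ=-0.150, ω=0.668
apply F[2]=-7.127 → step 3: x=-0.023, v=-0.702, θ=-0.135, ω=0.788
apply F[3]=-3.249 → step 4: x=-0.037, v=-0.755, θ=-0.119, ω=0.816
apply F[4]=-0.934 → step 5: x=-0.052, v=-0.753, θ=-0.103, ω=0.792
apply F[5]=+0.395 → step 6: x=-0.067, v=-0.721, θ=-0.088, ω=0.739
apply F[6]=+1.114 → step 7: x=-0.081, v=-0.674, θ=-0.073, ω=0.674
apply F[7]=+1.469 → step 8: x=-0.094, v=-0.620, θ=-0.061, ω=0.606
apply F[8]=+1.612 → step 9: x=-0.106, v=-0.566, θ=-0.049, ω=0.539
apply F[9]=+1.637 → step 10: x=-0.116, v=-0.513, θ=-0.039, ω=0.476
apply F[10]=+1.601 → step 11: x=-0.126, v=-0.463, θ=-0.030, ω=0.418
apply F[11]=+1.534 → step 12: x=-0.135, v=-0.418, θ=-0.022, ω=0.365
apply F[12]=+1.454 → step 13: x=-0.143, v=-0.376, θ=-0.016, ω=0.318
apply F[13]=+1.371 → step 14: x=-0.150, v=-0.337, θ=-0.010, ω=0.276
apply F[14]=+1.291 → step 15: x=-0.156, v=-0.303, θ=-0.004, ω=0.239
apply F[15]=+1.215 → step 16: x=-0.162, v=-0.271, θ=-0.000, ω=0.206
apply F[16]=+1.143 → step 17: x=-0.167, v=-0.242, θ=0.004, ω=0.176
apply F[17]=+1.076 → step 18: x=-0.172, v=-0.216, θ=0.007, ω=0.150
apply F[18]=+1.015 → step 19: x=-0.176, v=-0.192, θ=0.010, ω=0.128
apply F[19]=+0.958 → step 20: x=-0.180, v=-0.170, θ=0.012, ω=0.107
apply F[20]=+0.905 → step 21: x=-0.183, v=-0.150, θ=0.014, ω=0.090
apply F[21]=+0.857 → step 22: x=-0.186, v=-0.132, θ=0.016, ω=0.074
apply F[22]=+0.811 → step 23: x=-0.188, v=-0.116, θ=0.017, ω=0.060
apply F[23]=+0.769 → step 24: x=-0.190, v=-0.100, θ=0.018, ω=0.048
apply F[24]=+0.729 → step 25: x=-0.192, v=-0.086, θ=0.019, ω=0.037
apply F[25]=+0.693 → step 26: x=-0.194, v=-0.073, θ=0.020, ω=0.028
Max |angle| over trajectory = 0.165 rad; bound = 0.069 → exceeded.

Answer: no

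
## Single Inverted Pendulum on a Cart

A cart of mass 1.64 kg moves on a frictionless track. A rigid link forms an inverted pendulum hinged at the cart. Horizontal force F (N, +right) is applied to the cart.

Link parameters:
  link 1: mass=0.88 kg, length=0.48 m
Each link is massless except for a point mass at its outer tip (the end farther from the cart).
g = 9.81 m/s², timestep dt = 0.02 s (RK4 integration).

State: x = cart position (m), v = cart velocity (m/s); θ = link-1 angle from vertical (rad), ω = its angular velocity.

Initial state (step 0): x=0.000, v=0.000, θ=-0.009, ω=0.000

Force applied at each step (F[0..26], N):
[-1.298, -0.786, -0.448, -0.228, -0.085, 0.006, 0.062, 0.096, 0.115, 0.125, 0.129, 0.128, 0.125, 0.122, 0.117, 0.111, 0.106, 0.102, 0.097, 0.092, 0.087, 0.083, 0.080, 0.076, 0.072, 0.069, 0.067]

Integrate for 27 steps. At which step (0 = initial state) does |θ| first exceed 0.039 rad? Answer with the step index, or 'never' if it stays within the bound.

apply F[0]=-1.298 → step 1: x=-0.000, v=-0.015, θ=-0.009, ω=0.027
apply F[1]=-0.786 → step 2: x=-0.001, v=-0.024, θ=-0.008, ω=0.042
apply F[2]=-0.448 → step 3: x=-0.001, v=-0.028, θ=-0.007, ω=0.049
apply F[3]=-0.228 → step 4: x=-0.002, v=-0.030, θ=-0.006, ω=0.050
apply F[4]=-0.085 → step 5: x=-0.002, v=-0.031, θ=-0.005, ω=0.049
apply F[5]=+0.006 → step 6: x=-0.003, v=-0.030, θ=-0.004, ω=0.046
apply F[6]=+0.062 → step 7: x=-0.003, v=-0.029, θ=-0.003, ω=0.042
apply F[7]=+0.096 → step 8: x=-0.004, v=-0.028, θ=-0.003, ω=0.038
apply F[8]=+0.115 → step 9: x=-0.005, v=-0.026, θ=-0.002, ω=0.033
apply F[9]=+0.125 → step 10: x=-0.005, v=-0.024, θ=-0.001, ω=0.029
apply F[10]=+0.129 → step 11: x=-0.006, v=-0.023, θ=-0.001, ω=0.025
apply F[11]=+0.128 → step 12: x=-0.006, v=-0.021, θ=-0.000, ω=0.022
apply F[12]=+0.125 → step 13: x=-0.006, v=-0.019, θ=0.000, ω=0.019
apply F[13]=+0.122 → step 14: x=-0.007, v=-0.018, θ=0.001, ω=0.016
apply F[14]=+0.117 → step 15: x=-0.007, v=-0.017, θ=0.001, ω=0.013
apply F[15]=+0.111 → step 16: x=-0.007, v=-0.015, θ=0.001, ω=0.011
apply F[16]=+0.106 → step 17: x=-0.008, v=-0.014, θ=0.001, ω=0.009
apply F[17]=+0.102 → step 18: x=-0.008, v=-0.013, θ=0.001, ω=0.008
apply F[18]=+0.097 → step 19: x=-0.008, v=-0.012, θ=0.002, ω=0.006
apply F[19]=+0.092 → step 20: x=-0.008, v=-0.011, θ=0.002, ω=0.005
apply F[20]=+0.087 → step 21: x=-0.009, v=-0.010, θ=0.002, ω=0.004
apply F[21]=+0.083 → step 22: x=-0.009, v=-0.010, θ=0.002, ω=0.003
apply F[22]=+0.080 → step 23: x=-0.009, v=-0.009, θ=0.002, ω=0.002
apply F[23]=+0.076 → step 24: x=-0.009, v=-0.008, θ=0.002, ω=0.001
apply F[24]=+0.072 → step 25: x=-0.009, v=-0.007, θ=0.002, ω=0.001
apply F[25]=+0.069 → step 26: x=-0.010, v=-0.007, θ=0.002, ω=0.000
apply F[26]=+0.067 → step 27: x=-0.010, v=-0.006, θ=0.002, ω=-0.000
max |θ| = 0.009 ≤ 0.039 over all 28 states.

Answer: never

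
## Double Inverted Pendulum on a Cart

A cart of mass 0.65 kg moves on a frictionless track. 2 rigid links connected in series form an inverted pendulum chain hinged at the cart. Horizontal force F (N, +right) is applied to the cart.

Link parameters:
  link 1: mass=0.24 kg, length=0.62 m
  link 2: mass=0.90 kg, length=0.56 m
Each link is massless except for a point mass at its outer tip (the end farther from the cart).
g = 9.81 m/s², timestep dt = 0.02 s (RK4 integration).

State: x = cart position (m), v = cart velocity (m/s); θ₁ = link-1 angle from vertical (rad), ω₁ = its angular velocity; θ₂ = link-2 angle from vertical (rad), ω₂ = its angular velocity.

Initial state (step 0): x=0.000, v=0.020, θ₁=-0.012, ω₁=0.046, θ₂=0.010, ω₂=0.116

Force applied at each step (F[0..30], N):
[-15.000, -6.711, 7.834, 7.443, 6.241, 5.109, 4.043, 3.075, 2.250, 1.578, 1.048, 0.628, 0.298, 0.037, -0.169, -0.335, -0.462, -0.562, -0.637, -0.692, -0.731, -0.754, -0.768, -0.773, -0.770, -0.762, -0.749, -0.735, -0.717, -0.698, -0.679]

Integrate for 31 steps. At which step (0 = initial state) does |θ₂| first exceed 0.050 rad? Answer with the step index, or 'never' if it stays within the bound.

Answer: never

Derivation:
apply F[0]=-15.000 → step 1: x=-0.004, v=-0.438, θ₁=-0.004, ω₁=0.758, θ₂=0.013, ω₂=0.150
apply F[1]=-6.711 → step 2: x=-0.015, v=-0.646, θ₁=0.014, ω₁=1.084, θ₂=0.016, ω₂=0.165
apply F[2]=+7.834 → step 3: x=-0.026, v=-0.413, θ₁=0.032, ω₁=0.723, θ₂=0.019, ω₂=0.155
apply F[3]=+7.443 → step 4: x=-0.032, v=-0.198, θ₁=0.044, ω₁=0.410, θ₂=0.022, ω₂=0.124
apply F[4]=+6.241 → step 5: x=-0.034, v=-0.023, θ₁=0.049, ω₁=0.172, θ₂=0.024, ω₂=0.083
apply F[5]=+5.109 → step 6: x=-0.033, v=0.117, θ₁=0.051, ω₁=-0.005, θ₂=0.025, ω₂=0.039
apply F[6]=+4.043 → step 7: x=-0.030, v=0.223, θ₁=0.050, ω₁=-0.130, θ₂=0.026, ω₂=-0.004
apply F[7]=+3.075 → step 8: x=-0.024, v=0.301, θ₁=0.046, ω₁=-0.212, θ₂=0.025, ω₂=-0.043
apply F[8]=+2.250 → step 9: x=-0.018, v=0.355, θ₁=0.042, ω₁=-0.262, θ₂=0.024, ω₂=-0.076
apply F[9]=+1.578 → step 10: x=-0.010, v=0.390, θ₁=0.036, ω₁=-0.287, θ₂=0.022, ω₂=-0.102
apply F[10]=+1.048 → step 11: x=-0.002, v=0.411, θ₁=0.030, ω₁=-0.296, θ₂=0.020, ω₂=-0.122
apply F[11]=+0.628 → step 12: x=0.006, v=0.421, θ₁=0.025, ω₁=-0.293, θ₂=0.017, ω₂=-0.137
apply F[12]=+0.298 → step 13: x=0.014, v=0.423, θ₁=0.019, ω₁=-0.282, θ₂=0.014, ω₂=-0.147
apply F[13]=+0.037 → step 14: x=0.023, v=0.418, θ₁=0.013, ω₁=-0.266, θ₂=0.011, ω₂=-0.152
apply F[14]=-0.169 → step 15: x=0.031, v=0.409, θ₁=0.008, ω₁=-0.247, θ₂=0.008, ω₂=-0.153
apply F[15]=-0.335 → step 16: x=0.039, v=0.397, θ₁=0.003, ω₁=-0.227, θ₂=0.005, ω₂=-0.151
apply F[16]=-0.462 → step 17: x=0.047, v=0.383, θ₁=-0.001, ω₁=-0.206, θ₂=0.002, ω₂=-0.147
apply F[17]=-0.562 → step 18: x=0.054, v=0.366, θ₁=-0.005, ω₁=-0.185, θ₂=-0.001, ω₂=-0.141
apply F[18]=-0.637 → step 19: x=0.062, v=0.349, θ₁=-0.008, ω₁=-0.165, θ₂=-0.003, ω₂=-0.133
apply F[19]=-0.692 → step 20: x=0.068, v=0.331, θ₁=-0.011, ω₁=-0.145, θ₂=-0.006, ω₂=-0.125
apply F[20]=-0.731 → step 21: x=0.075, v=0.313, θ₁=-0.014, ω₁=-0.126, θ₂=-0.008, ω₂=-0.115
apply F[21]=-0.754 → step 22: x=0.081, v=0.295, θ₁=-0.016, ω₁=-0.109, θ₂=-0.010, ω₂=-0.106
apply F[22]=-0.768 → step 23: x=0.087, v=0.277, θ₁=-0.018, ω₁=-0.093, θ₂=-0.012, ω₂=-0.096
apply F[23]=-0.773 → step 24: x=0.092, v=0.260, θ₁=-0.020, ω₁=-0.079, θ₂=-0.014, ω₂=-0.086
apply F[24]=-0.770 → step 25: x=0.097, v=0.244, θ₁=-0.022, ω₁=-0.066, θ₂=-0.016, ω₂=-0.076
apply F[25]=-0.762 → step 26: x=0.102, v=0.228, θ₁=-0.023, ω₁=-0.054, θ₂=-0.017, ω₂=-0.067
apply F[26]=-0.749 → step 27: x=0.106, v=0.213, θ₁=-0.024, ω₁=-0.043, θ₂=-0.019, ω₂=-0.058
apply F[27]=-0.735 → step 28: x=0.110, v=0.198, θ₁=-0.025, ω₁=-0.034, θ₂=-0.020, ω₂=-0.050
apply F[28]=-0.717 → step 29: x=0.114, v=0.185, θ₁=-0.025, ω₁=-0.025, θ₂=-0.021, ω₂=-0.042
apply F[29]=-0.698 → step 30: x=0.118, v=0.172, θ₁=-0.026, ω₁=-0.018, θ₂=-0.021, ω₂=-0.035
apply F[30]=-0.679 → step 31: x=0.121, v=0.160, θ₁=-0.026, ω₁=-0.012, θ₂=-0.022, ω₂=-0.028
max |θ₂| = 0.026 ≤ 0.050 over all 32 states.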